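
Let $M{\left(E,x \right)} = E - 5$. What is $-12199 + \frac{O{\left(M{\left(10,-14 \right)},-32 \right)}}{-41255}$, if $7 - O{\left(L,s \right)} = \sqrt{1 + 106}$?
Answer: $- \frac{503269752}{41255} + \frac{\sqrt{107}}{41255} \approx -12199.0$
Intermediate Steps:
$M{\left(E,x \right)} = -5 + E$ ($M{\left(E,x \right)} = E - 5 = -5 + E$)
$O{\left(L,s \right)} = 7 - \sqrt{107}$ ($O{\left(L,s \right)} = 7 - \sqrt{1 + 106} = 7 - \sqrt{107}$)
$-12199 + \frac{O{\left(M{\left(10,-14 \right)},-32 \right)}}{-41255} = -12199 + \frac{7 - \sqrt{107}}{-41255} = -12199 + \left(7 - \sqrt{107}\right) \left(- \frac{1}{41255}\right) = -12199 - \left(\frac{7}{41255} - \frac{\sqrt{107}}{41255}\right) = - \frac{503269752}{41255} + \frac{\sqrt{107}}{41255}$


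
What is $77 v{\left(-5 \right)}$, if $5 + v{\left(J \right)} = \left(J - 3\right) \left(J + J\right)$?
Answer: $5775$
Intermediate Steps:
$v{\left(J \right)} = -5 + 2 J \left(-3 + J\right)$ ($v{\left(J \right)} = -5 + \left(J - 3\right) \left(J + J\right) = -5 + \left(-3 + J\right) 2 J = -5 + 2 J \left(-3 + J\right)$)
$77 v{\left(-5 \right)} = 77 \left(-5 - -30 + 2 \left(-5\right)^{2}\right) = 77 \left(-5 + 30 + 2 \cdot 25\right) = 77 \left(-5 + 30 + 50\right) = 77 \cdot 75 = 5775$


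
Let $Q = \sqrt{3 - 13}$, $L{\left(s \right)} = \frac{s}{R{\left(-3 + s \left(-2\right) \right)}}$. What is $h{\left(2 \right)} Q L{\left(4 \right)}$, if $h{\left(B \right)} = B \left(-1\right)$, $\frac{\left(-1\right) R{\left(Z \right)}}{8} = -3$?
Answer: $- \frac{i \sqrt{10}}{3} \approx - 1.0541 i$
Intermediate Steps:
$R{\left(Z \right)} = 24$ ($R{\left(Z \right)} = \left(-8\right) \left(-3\right) = 24$)
$h{\left(B \right)} = - B$
$L{\left(s \right)} = \frac{s}{24}$
$Q = i \sqrt{10}$ ($Q = \sqrt{-10} = i \sqrt{10} \approx 3.1623 i$)
$h{\left(2 \right)} Q L{\left(4 \right)} = \left(-1\right) 2 i \sqrt{10} \cdot \frac{1}{24} \cdot 4 = - 2 i \sqrt{10} \cdot \frac{1}{6} = - \frac{i \sqrt{10}}{3}$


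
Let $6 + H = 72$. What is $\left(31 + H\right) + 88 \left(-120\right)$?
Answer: $-10463$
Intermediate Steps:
$H = 66$ ($H = -6 + 72 = 66$)
$\left(31 + H\right) + 88 \left(-120\right) = \left(31 + 66\right) + 88 \left(-120\right) = 97 - 10560 = -10463$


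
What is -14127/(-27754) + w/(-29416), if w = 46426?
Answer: -218236843/204102916 ≈ -1.0692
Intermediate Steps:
-14127/(-27754) + w/(-29416) = -14127/(-27754) + 46426/(-29416) = -14127*(-1/27754) + 46426*(-1/29416) = 14127/27754 - 23213/14708 = -218236843/204102916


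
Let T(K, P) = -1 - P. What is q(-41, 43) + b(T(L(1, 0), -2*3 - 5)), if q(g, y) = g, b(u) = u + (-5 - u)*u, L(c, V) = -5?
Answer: -181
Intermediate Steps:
b(u) = u + u*(-5 - u)
q(-41, 43) + b(T(L(1, 0), -2*3 - 5)) = -41 - (-1 - (-2*3 - 5))*(4 + (-1 - (-2*3 - 5))) = -41 - (-1 - (-6 - 5))*(4 + (-1 - (-6 - 5))) = -41 - (-1 - 1*(-11))*(4 + (-1 - 1*(-11))) = -41 - (-1 + 11)*(4 + (-1 + 11)) = -41 - 1*10*(4 + 10) = -41 - 1*10*14 = -41 - 140 = -181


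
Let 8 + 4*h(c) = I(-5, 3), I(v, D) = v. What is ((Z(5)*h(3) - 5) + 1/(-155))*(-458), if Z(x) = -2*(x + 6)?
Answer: -4720377/155 ≈ -30454.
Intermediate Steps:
Z(x) = -12 - 2*x (Z(x) = -2*(6 + x) = -12 - 2*x)
h(c) = -13/4 (h(c) = -2 + (1/4)*(-5) = -2 - 5/4 = -13/4)
((Z(5)*h(3) - 5) + 1/(-155))*(-458) = (((-12 - 2*5)*(-13/4) - 5) + 1/(-155))*(-458) = (((-12 - 10)*(-13/4) - 5) - 1/155)*(-458) = ((-22*(-13/4) - 5) - 1/155)*(-458) = ((143/2 - 5) - 1/155)*(-458) = (133/2 - 1/155)*(-458) = (20613/310)*(-458) = -4720377/155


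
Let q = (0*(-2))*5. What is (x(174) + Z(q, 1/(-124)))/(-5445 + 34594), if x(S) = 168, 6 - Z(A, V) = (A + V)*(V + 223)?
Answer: 2703075/448195024 ≈ 0.0060310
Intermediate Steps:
q = 0 (q = 0*5 = 0)
Z(A, V) = 6 - (223 + V)*(A + V) (Z(A, V) = 6 - (A + V)*(V + 223) = 6 - (A + V)*(223 + V) = 6 - (223 + V)*(A + V))
(x(174) + Z(q, 1/(-124)))/(-5445 + 34594) = (168 + (6 - (1/(-124))² - 223*0 - 223/(-124) - 1*0/(-124)))/(-5445 + 34594) = (168 + (6 - (-1/124)² + 0 - 223*(-1/124) - 1*0*(-1/124)))/29149 = (168 + (6 - 1*1/15376 + 0 + 223/124 + 0))*(1/29149) = (168 + (6 - 1/15376 + 0 + 223/124 + 0))*(1/29149) = (168 + 119907/15376)*(1/29149) = (2703075/15376)*(1/29149) = 2703075/448195024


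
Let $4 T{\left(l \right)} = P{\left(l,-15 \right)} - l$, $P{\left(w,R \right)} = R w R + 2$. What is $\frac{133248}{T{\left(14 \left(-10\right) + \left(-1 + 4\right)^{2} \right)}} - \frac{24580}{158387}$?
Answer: $- \frac{42570115132}{2323695677} \approx -18.32$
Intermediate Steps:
$P{\left(w,R \right)} = 2 + w R^{2}$ ($P{\left(w,R \right)} = w R^{2} + 2 = 2 + w R^{2}$)
$T{\left(l \right)} = \frac{1}{2} + 56 l$ ($T{\left(l \right)} = \frac{\left(2 + l \left(-15\right)^{2}\right) - l}{4} = \frac{\left(2 + l 225\right) - l}{4} = \frac{\left(2 + 225 l\right) - l}{4} = \frac{2 + 224 l}{4} = \frac{1}{2} + 56 l$)
$\frac{133248}{T{\left(14 \left(-10\right) + \left(-1 + 4\right)^{2} \right)}} - \frac{24580}{158387} = \frac{133248}{\frac{1}{2} + 56 \left(14 \left(-10\right) + \left(-1 + 4\right)^{2}\right)} - \frac{24580}{158387} = \frac{133248}{\frac{1}{2} + 56 \left(-140 + 3^{2}\right)} - \frac{24580}{158387} = \frac{133248}{\frac{1}{2} + 56 \left(-140 + 9\right)} - \frac{24580}{158387} = \frac{133248}{\frac{1}{2} + 56 \left(-131\right)} - \frac{24580}{158387} = \frac{133248}{\frac{1}{2} - 7336} - \frac{24580}{158387} = \frac{133248}{- \frac{14671}{2}} - \frac{24580}{158387} = 133248 \left(- \frac{2}{14671}\right) - \frac{24580}{158387} = - \frac{266496}{14671} - \frac{24580}{158387} = - \frac{42570115132}{2323695677}$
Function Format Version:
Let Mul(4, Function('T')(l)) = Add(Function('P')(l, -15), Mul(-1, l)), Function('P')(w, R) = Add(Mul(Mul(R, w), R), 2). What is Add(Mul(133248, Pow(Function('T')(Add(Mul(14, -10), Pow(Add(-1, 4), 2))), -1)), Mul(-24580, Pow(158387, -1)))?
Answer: Rational(-42570115132, 2323695677) ≈ -18.320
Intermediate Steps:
Function('P')(w, R) = Add(2, Mul(w, Pow(R, 2))) (Function('P')(w, R) = Add(Mul(w, Pow(R, 2)), 2) = Add(2, Mul(w, Pow(R, 2))))
Function('T')(l) = Add(Rational(1, 2), Mul(56, l)) (Function('T')(l) = Mul(Rational(1, 4), Add(Add(2, Mul(l, Pow(-15, 2))), Mul(-1, l))) = Mul(Rational(1, 4), Add(Add(2, Mul(l, 225)), Mul(-1, l))) = Mul(Rational(1, 4), Add(Add(2, Mul(225, l)), Mul(-1, l))) = Mul(Rational(1, 4), Add(2, Mul(224, l))) = Add(Rational(1, 2), Mul(56, l)))
Add(Mul(133248, Pow(Function('T')(Add(Mul(14, -10), Pow(Add(-1, 4), 2))), -1)), Mul(-24580, Pow(158387, -1))) = Add(Mul(133248, Pow(Add(Rational(1, 2), Mul(56, Add(Mul(14, -10), Pow(Add(-1, 4), 2)))), -1)), Mul(-24580, Pow(158387, -1))) = Add(Mul(133248, Pow(Add(Rational(1, 2), Mul(56, Add(-140, Pow(3, 2)))), -1)), Mul(-24580, Rational(1, 158387))) = Add(Mul(133248, Pow(Add(Rational(1, 2), Mul(56, Add(-140, 9))), -1)), Rational(-24580, 158387)) = Add(Mul(133248, Pow(Add(Rational(1, 2), Mul(56, -131)), -1)), Rational(-24580, 158387)) = Add(Mul(133248, Pow(Add(Rational(1, 2), -7336), -1)), Rational(-24580, 158387)) = Add(Mul(133248, Pow(Rational(-14671, 2), -1)), Rational(-24580, 158387)) = Add(Mul(133248, Rational(-2, 14671)), Rational(-24580, 158387)) = Add(Rational(-266496, 14671), Rational(-24580, 158387)) = Rational(-42570115132, 2323695677)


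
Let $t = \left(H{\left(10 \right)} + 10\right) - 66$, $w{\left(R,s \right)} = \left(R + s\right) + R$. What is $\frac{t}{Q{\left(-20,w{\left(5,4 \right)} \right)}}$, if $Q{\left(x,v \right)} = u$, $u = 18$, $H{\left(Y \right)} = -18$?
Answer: $- \frac{37}{9} \approx -4.1111$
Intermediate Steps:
$w{\left(R,s \right)} = s + 2 R$
$Q{\left(x,v \right)} = 18$
$t = -74$ ($t = \left(-18 + 10\right) - 66 = -8 - 66 = -74$)
$\frac{t}{Q{\left(-20,w{\left(5,4 \right)} \right)}} = - \frac{74}{18} = \left(-74\right) \frac{1}{18} = - \frac{37}{9}$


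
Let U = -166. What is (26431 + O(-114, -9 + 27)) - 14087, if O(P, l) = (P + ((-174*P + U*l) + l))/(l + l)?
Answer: 38428/3 ≈ 12809.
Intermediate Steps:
O(P, l) = (-173*P - 165*l)/(2*l) (O(P, l) = (P + ((-174*P - 166*l) + l))/(l + l) = (P + (-174*P - 165*l))/((2*l)) = (-173*P - 165*l)*(1/(2*l)) = (-173*P - 165*l)/(2*l))
(26431 + O(-114, -9 + 27)) - 14087 = (26431 + (-173*(-114) - 165*(-9 + 27))/(2*(-9 + 27))) - 14087 = (26431 + (1/2)*(19722 - 165*18)/18) - 14087 = (26431 + (1/2)*(1/18)*(19722 - 2970)) - 14087 = (26431 + (1/2)*(1/18)*16752) - 14087 = (26431 + 1396/3) - 14087 = 80689/3 - 14087 = 38428/3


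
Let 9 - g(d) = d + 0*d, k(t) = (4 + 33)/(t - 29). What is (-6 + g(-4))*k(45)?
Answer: 259/16 ≈ 16.188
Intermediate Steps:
k(t) = 37/(-29 + t)
g(d) = 9 - d (g(d) = 9 - (d + 0*d) = 9 - (d + 0) = 9 - d)
(-6 + g(-4))*k(45) = (-6 + (9 - 1*(-4)))*(37/(-29 + 45)) = (-6 + (9 + 4))*(37/16) = (-6 + 13)*(37*(1/16)) = 7*(37/16) = 259/16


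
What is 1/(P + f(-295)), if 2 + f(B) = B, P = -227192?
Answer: -1/227489 ≈ -4.3958e-6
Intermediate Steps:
f(B) = -2 + B
1/(P + f(-295)) = 1/(-227192 + (-2 - 295)) = 1/(-227192 - 297) = 1/(-227489) = -1/227489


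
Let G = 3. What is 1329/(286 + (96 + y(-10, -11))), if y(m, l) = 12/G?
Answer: 1329/386 ≈ 3.4430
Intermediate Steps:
y(m, l) = 4 (y(m, l) = 12/3 = 12*(⅓) = 4)
1329/(286 + (96 + y(-10, -11))) = 1329/(286 + (96 + 4)) = 1329/(286 + 100) = 1329/386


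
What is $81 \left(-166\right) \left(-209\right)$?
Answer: $2810214$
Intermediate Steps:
$81 \left(-166\right) \left(-209\right) = \left(-13446\right) \left(-209\right) = 2810214$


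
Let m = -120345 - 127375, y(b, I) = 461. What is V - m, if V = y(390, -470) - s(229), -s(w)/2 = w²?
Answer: 353063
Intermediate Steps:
s(w) = -2*w²
V = 105343 (V = 461 - (-2)*229² = 461 - (-2)*52441 = 461 - 1*(-104882) = 461 + 104882 = 105343)
m = -247720
V - m = 105343 - 1*(-247720) = 105343 + 247720 = 353063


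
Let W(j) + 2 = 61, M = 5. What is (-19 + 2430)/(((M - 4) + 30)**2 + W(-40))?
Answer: 2411/1020 ≈ 2.3637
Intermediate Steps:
W(j) = 59 (W(j) = -2 + 61 = 59)
(-19 + 2430)/(((M - 4) + 30)**2 + W(-40)) = (-19 + 2430)/(((5 - 4) + 30)**2 + 59) = 2411/((1 + 30)**2 + 59) = 2411/(31**2 + 59) = 2411/(961 + 59) = 2411/1020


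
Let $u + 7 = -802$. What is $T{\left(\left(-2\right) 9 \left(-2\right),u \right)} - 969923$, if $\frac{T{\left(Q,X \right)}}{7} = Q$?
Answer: $-969671$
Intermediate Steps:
$u = -809$ ($u = -7 - 802 = -809$)
$T{\left(Q,X \right)} = 7 Q$
$T{\left(\left(-2\right) 9 \left(-2\right),u \right)} - 969923 = 7 \left(-2\right) 9 \left(-2\right) - 969923 = 7 \left(\left(-18\right) \left(-2\right)\right) - 969923 = 7 \cdot 36 - 969923 = 252 - 969923 = -969671$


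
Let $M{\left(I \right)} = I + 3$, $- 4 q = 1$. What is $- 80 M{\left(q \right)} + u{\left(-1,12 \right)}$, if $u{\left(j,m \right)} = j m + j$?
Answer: $-233$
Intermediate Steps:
$q = - \frac{1}{4}$ ($q = \left(- \frac{1}{4}\right) 1 = - \frac{1}{4} \approx -0.25$)
$M{\left(I \right)} = 3 + I$
$u{\left(j,m \right)} = j + j m$
$- 80 M{\left(q \right)} + u{\left(-1,12 \right)} = - 80 \left(3 - \frac{1}{4}\right) - \left(1 + 12\right) = \left(-80\right) \frac{11}{4} - 13 = -220 - 13 = -233$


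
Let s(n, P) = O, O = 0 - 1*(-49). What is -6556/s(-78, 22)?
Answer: -6556/49 ≈ -133.80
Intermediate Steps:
O = 49 (O = 0 + 49 = 49)
s(n, P) = 49
-6556/s(-78, 22) = -6556/49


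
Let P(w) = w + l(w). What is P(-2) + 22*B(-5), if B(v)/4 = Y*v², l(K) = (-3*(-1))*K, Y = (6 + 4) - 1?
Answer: 19792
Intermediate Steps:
Y = 9 (Y = 10 - 1 = 9)
l(K) = 3*K
P(w) = 4*w (P(w) = w + 3*w = 4*w)
B(v) = 36*v² (B(v) = 4*(9*v²) = 36*v²)
P(-2) + 22*B(-5) = 4*(-2) + 22*(36*(-5)²) = -8 + 22*(36*25) = -8 + 22*900 = -8 + 19800 = 19792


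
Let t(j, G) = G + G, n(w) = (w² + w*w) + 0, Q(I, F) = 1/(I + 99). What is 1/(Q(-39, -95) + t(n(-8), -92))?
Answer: -60/11039 ≈ -0.0054353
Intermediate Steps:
Q(I, F) = 1/(99 + I)
n(w) = 2*w² (n(w) = (w² + w²) + 0 = 2*w² + 0 = 2*w²)
t(j, G) = 2*G
1/(Q(-39, -95) + t(n(-8), -92)) = 1/(1/(99 - 39) + 2*(-92)) = 1/(1/60 - 184) = 1/(-11039/60) = -60/11039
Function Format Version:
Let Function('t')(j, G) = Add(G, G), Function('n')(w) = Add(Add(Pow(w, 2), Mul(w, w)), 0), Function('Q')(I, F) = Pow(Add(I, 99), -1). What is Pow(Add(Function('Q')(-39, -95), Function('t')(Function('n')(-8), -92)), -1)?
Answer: Rational(-60, 11039) ≈ -0.0054353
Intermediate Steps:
Function('Q')(I, F) = Pow(Add(99, I), -1)
Function('n')(w) = Mul(2, Pow(w, 2)) (Function('n')(w) = Add(Add(Pow(w, 2), Pow(w, 2)), 0) = Add(Mul(2, Pow(w, 2)), 0) = Mul(2, Pow(w, 2)))
Function('t')(j, G) = Mul(2, G)
Pow(Add(Function('Q')(-39, -95), Function('t')(Function('n')(-8), -92)), -1) = Pow(Add(Pow(Add(99, -39), -1), Mul(2, -92)), -1) = Pow(Add(Pow(60, -1), -184), -1) = Pow(Add(Rational(1, 60), -184), -1) = Pow(Rational(-11039, 60), -1) = Rational(-60, 11039)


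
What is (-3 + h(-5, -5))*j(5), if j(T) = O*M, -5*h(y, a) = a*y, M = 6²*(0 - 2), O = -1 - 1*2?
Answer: -1728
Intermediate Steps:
O = -3 (O = -1 - 2 = -3)
M = -72 (M = 36*(-2) = -72)
h(y, a) = -a*y/5
j(T) = 216 (j(T) = -3*(-72) = 216)
(-3 + h(-5, -5))*j(5) = (-3 - ⅕*(-5)*(-5))*216 = (-3 - 5)*216 = -8*216 = -1728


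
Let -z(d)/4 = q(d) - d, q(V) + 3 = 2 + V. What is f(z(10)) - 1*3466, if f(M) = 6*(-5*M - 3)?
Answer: -3604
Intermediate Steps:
q(V) = -1 + V (q(V) = -3 + (2 + V) = -1 + V)
z(d) = 4 (z(d) = -4*((-1 + d) - d) = -4*(-1) = 4)
f(M) = -18 - 30*M (f(M) = 6*(-3 - 5*M) = -18 - 30*M)
f(z(10)) - 1*3466 = (-18 - 30*4) - 1*3466 = (-18 - 120) - 3466 = -138 - 3466 = -3604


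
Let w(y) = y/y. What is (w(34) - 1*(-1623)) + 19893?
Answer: 21517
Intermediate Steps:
w(y) = 1
(w(34) - 1*(-1623)) + 19893 = (1 - 1*(-1623)) + 19893 = (1 + 1623) + 19893 = 1624 + 19893 = 21517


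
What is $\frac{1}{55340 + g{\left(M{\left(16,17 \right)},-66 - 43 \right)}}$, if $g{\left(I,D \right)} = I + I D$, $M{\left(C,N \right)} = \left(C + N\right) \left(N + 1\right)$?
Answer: $- \frac{1}{8812} \approx -0.00011348$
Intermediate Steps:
$M{\left(C,N \right)} = \left(1 + N\right) \left(C + N\right)$ ($M{\left(C,N \right)} = \left(C + N\right) \left(1 + N\right) = \left(1 + N\right) \left(C + N\right)$)
$g{\left(I,D \right)} = I + D I$
$\frac{1}{55340 + g{\left(M{\left(16,17 \right)},-66 - 43 \right)}} = \frac{1}{55340 + \left(16 + 17 + 17^{2} + 16 \cdot 17\right) \left(1 - 109\right)} = \frac{1}{55340 + \left(16 + 17 + 289 + 272\right) \left(1 - 109\right)} = \frac{1}{55340 + 594 \left(1 - 109\right)} = \frac{1}{55340 + 594 \left(-108\right)} = \frac{1}{55340 - 64152} = \frac{1}{-8812} = - \frac{1}{8812}$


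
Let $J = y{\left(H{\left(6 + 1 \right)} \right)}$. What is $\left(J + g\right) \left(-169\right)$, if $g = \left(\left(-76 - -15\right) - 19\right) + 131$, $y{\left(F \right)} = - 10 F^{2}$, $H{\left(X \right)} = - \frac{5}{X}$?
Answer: $- \frac{380081}{49} \approx -7756.8$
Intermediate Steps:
$J = - \frac{250}{49}$ ($J = - 10 \left(- \frac{5}{6 + 1}\right)^{2} = - 10 \left(- \frac{5}{7}\right)^{2} = \left(-10\right) \frac{25}{49} = - \frac{250}{49} \approx -5.102$)
$g = 51$ ($g = \left(\left(-76 + 15\right) - 19\right) + 131 = \left(-61 - 19\right) + 131 = -80 + 131 = 51$)
$\left(J + g\right) \left(-169\right) = \left(- \frac{250}{49} + 51\right) \left(-169\right) = \frac{2249}{49} \left(-169\right) = - \frac{380081}{49}$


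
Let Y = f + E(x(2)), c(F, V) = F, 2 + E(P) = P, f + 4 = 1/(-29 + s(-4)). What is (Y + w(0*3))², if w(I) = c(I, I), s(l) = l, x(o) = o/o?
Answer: 27556/1089 ≈ 25.304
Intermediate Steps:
x(o) = 1
f = -133/33 (f = -4 + 1/(-29 - 4) = -4 + 1/(-33) = -4 - 1/33 = -133/33 ≈ -4.0303)
E(P) = -2 + P
w(I) = I
Y = -166/33 (Y = -133/33 + (-2 + 1) = -133/33 - 1 = -166/33 ≈ -5.0303)
(Y + w(0*3))² = (-166/33 + 0*3)² = (-166/33 + 0)² = (-166/33)² = 27556/1089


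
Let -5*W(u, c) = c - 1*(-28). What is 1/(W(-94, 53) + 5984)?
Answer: 5/29839 ≈ 0.00016757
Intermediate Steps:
W(u, c) = -28/5 - c/5 (W(u, c) = -(c - 1*(-28))/5 = -(c + 28)/5 = -(28 + c)/5 = -28/5 - c/5)
1/(W(-94, 53) + 5984) = 1/((-28/5 - ⅕*53) + 5984) = 1/((-28/5 - 53/5) + 5984) = 1/(-81/5 + 5984) = 1/(29839/5) = 5/29839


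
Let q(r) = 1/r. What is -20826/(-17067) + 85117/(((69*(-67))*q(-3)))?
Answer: 494928235/8766749 ≈ 56.455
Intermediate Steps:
-20826/(-17067) + 85117/(((69*(-67))*q(-3))) = -20826/(-17067) + 85117/(((69*(-67))/(-3))) = -20826*(-1/17067) + 85117/((-4623*(-1/3))) = 6942/5689 + 85117/1541 = 494928235/8766749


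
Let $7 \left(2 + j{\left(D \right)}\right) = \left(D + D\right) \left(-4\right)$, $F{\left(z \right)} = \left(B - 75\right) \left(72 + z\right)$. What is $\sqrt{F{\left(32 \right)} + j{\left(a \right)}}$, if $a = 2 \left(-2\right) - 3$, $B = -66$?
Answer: $i \sqrt{14658} \approx 121.07 i$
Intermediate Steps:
$F{\left(z \right)} = -10152 - 141 z$ ($F{\left(z \right)} = \left(-66 - 75\right) \left(72 + z\right) = - 141 \left(72 + z\right) = -10152 - 141 z$)
$a = -7$ ($a = -4 - 3 = -7$)
$j{\left(D \right)} = -2 - \frac{8 D}{7}$ ($j{\left(D \right)} = -2 + \frac{\left(D + D\right) \left(-4\right)}{7} = -2 + \frac{2 D \left(-4\right)}{7} = -2 + \frac{\left(-8\right) D}{7} = -2 - \frac{8 D}{7}$)
$\sqrt{F{\left(32 \right)} + j{\left(a \right)}} = \sqrt{\left(-10152 - 4512\right) - -6} = \sqrt{\left(-10152 - 4512\right) + \left(-2 + 8\right)} = \sqrt{-14664 + 6} = \sqrt{-14658} = i \sqrt{14658}$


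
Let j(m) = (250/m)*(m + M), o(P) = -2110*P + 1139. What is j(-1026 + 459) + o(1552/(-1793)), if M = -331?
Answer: 3417237449/1016631 ≈ 3361.3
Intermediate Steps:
o(P) = 1139 - 2110*P
j(m) = 250*(-331 + m)/m (j(m) = (250/m)*(m - 331) = (250/m)*(-331 + m) = 250*(-331 + m)/m)
j(-1026 + 459) + o(1552/(-1793)) = (250 - 82750/(-1026 + 459)) + (1139 - 3274720/(-1793)) = (250 - 82750/(-567)) + (1139 - 3274720*(-1)/1793) = (250 - 82750*(-1/567)) + (1139 - 2110*(-1552/1793)) = (250 + 82750/567) + (1139 + 3274720/1793) = 224500/567 + 5316947/1793 = 3417237449/1016631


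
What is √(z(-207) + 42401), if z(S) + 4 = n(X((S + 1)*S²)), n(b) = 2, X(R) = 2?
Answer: 3*√4711 ≈ 205.91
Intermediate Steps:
z(S) = -2 (z(S) = -4 + 2 = -2)
√(z(-207) + 42401) = √(-2 + 42401) = √42399 = 3*√4711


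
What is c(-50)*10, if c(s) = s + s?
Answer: -1000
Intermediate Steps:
c(s) = 2*s
c(-50)*10 = (2*(-50))*10 = -100*10 = -1000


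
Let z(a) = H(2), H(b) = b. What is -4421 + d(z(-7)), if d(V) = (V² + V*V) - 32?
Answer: -4445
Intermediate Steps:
z(a) = 2
d(V) = -32 + 2*V² (d(V) = (V² + V²) - 32 = 2*V² - 32 = -32 + 2*V²)
-4421 + d(z(-7)) = -4421 + (-32 + 2*2²) = -4421 + (-32 + 2*4) = -4421 + (-32 + 8) = -4421 - 24 = -4445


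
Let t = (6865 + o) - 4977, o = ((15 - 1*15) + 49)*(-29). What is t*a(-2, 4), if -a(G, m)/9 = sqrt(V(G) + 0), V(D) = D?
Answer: -4203*I*sqrt(2) ≈ -5943.9*I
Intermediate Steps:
o = -1421 (o = ((15 - 15) + 49)*(-29) = (0 + 49)*(-29) = 49*(-29) = -1421)
t = 467 (t = (6865 - 1421) - 4977 = 5444 - 4977 = 467)
a(G, m) = -9*sqrt(G) (a(G, m) = -9*sqrt(G + 0) = -9*sqrt(G))
t*a(-2, 4) = 467*(-9*I*sqrt(2)) = -4203*I*sqrt(2)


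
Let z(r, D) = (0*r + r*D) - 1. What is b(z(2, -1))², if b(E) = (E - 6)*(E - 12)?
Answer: 18225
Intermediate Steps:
z(r, D) = -1 + D*r (z(r, D) = (0 + D*r) - 1 = D*r - 1 = -1 + D*r)
b(E) = (-12 + E)*(-6 + E) (b(E) = (-6 + E)*(-12 + E) = (-12 + E)*(-6 + E))
b(z(2, -1))² = (72 + (-1 - 1*2)² - 18*(-1 - 1*2))² = (72 + (-1 - 2)² - 18*(-1 - 2))² = (72 + (-3)² - 18*(-3))² = (72 + 9 + 54)² = 135² = 18225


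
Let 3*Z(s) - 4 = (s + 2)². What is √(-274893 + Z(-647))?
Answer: 5*I*√49038/3 ≈ 369.08*I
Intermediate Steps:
Z(s) = 4/3 + (2 + s)²/3 (Z(s) = 4/3 + (s + 2)²/3 = 4/3 + (2 + s)²/3)
√(-274893 + Z(-647)) = √(-274893 + (4/3 + (2 - 647)²/3)) = √(-274893 + (4/3 + (⅓)*(-645)²)) = √(-274893 + (4/3 + (⅓)*416025)) = √(-274893 + (4/3 + 138675)) = √(-274893 + 416029/3) = √(-408650/3) = 5*I*√49038/3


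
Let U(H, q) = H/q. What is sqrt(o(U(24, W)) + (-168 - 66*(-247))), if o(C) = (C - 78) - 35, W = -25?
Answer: sqrt(400501)/5 ≈ 126.57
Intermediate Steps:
o(C) = -113 + C (o(C) = (-78 + C) - 35 = -113 + C)
sqrt(o(U(24, W)) + (-168 - 66*(-247))) = sqrt((-113 + 24/(-25)) + (-168 - 66*(-247))) = sqrt((-113 + 24*(-1/25)) + (-168 + 16302)) = sqrt((-113 - 24/25) + 16134) = sqrt(-2849/25 + 16134) = sqrt(400501/25) = sqrt(400501)/5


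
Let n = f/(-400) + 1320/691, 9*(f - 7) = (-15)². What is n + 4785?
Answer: 82692493/17275 ≈ 4786.8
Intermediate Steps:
f = 32 (f = 7 + (⅑)*(-15)² = 7 + (⅑)*225 = 7 + 25 = 32)
n = 31618/17275 (n = 32/(-400) + 1320/691 = 32*(-1/400) + 1320*(1/691) = -2/25 + 1320/691 = 31618/17275 ≈ 1.8303)
n + 4785 = 31618/17275 + 4785 = 82692493/17275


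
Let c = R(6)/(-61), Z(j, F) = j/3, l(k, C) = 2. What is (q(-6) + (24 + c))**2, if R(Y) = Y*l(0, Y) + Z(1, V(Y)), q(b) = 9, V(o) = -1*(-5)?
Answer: 36024004/33489 ≈ 1075.7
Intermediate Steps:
V(o) = 5
Z(j, F) = j/3 (Z(j, F) = j*(1/3) = j/3)
R(Y) = 1/3 + 2*Y (R(Y) = Y*2 + (1/3)*1 = 2*Y + 1/3 = 1/3 + 2*Y)
c = -37/183 (c = (1/3 + 2*6)/(-61) = (1/3 + 12)*(-1/61) = (37/3)*(-1/61) = -37/183 ≈ -0.20219)
(q(-6) + (24 + c))**2 = (9 + (24 - 37/183))**2 = (9 + 4355/183)**2 = (6002/183)**2 = 36024004/33489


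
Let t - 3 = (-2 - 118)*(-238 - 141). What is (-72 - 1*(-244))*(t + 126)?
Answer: 7844748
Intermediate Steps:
t = 45483 (t = 3 + (-2 - 118)*(-238 - 141) = 3 - 120*(-379) = 3 + 45480 = 45483)
(-72 - 1*(-244))*(t + 126) = (-72 - 1*(-244))*(45483 + 126) = (-72 + 244)*45609 = 172*45609 = 7844748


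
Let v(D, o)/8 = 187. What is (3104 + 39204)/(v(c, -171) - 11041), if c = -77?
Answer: -42308/9545 ≈ -4.4325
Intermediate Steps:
v(D, o) = 1496 (v(D, o) = 8*187 = 1496)
(3104 + 39204)/(v(c, -171) - 11041) = (3104 + 39204)/(1496 - 11041) = 42308/(-9545) = 42308*(-1/9545) = -42308/9545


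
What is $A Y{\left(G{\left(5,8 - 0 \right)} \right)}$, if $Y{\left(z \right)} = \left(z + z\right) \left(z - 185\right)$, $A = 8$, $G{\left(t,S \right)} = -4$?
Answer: $12096$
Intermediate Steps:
$Y{\left(z \right)} = 2 z \left(-185 + z\right)$
$A Y{\left(G{\left(5,8 - 0 \right)} \right)} = 8 \cdot 2 \left(-4\right) \left(-185 - 4\right) = 8 \cdot 2 \left(-4\right) \left(-189\right) = 8 \cdot 1512 = 12096$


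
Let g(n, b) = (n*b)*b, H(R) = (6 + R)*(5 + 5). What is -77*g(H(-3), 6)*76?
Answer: -6320160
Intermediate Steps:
H(R) = 60 + 10*R (H(R) = (6 + R)*10 = 60 + 10*R)
g(n, b) = n*b**2 (g(n, b) = (b*n)*b = n*b**2)
-77*g(H(-3), 6)*76 = -77*(60 + 10*(-3))*6**2*76 = -77*(60 - 30)*36*76 = -2310*36*76 = -77*1080*76 = -83160*76 = -6320160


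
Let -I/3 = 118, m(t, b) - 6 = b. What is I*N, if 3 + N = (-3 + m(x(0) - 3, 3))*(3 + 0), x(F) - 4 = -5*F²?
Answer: -5310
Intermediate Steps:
x(F) = 4 - 5*F²
m(t, b) = 6 + b
I = -354 (I = -3*118 = -354)
N = 15 (N = -3 + (-3 + (6 + 3))*(3 + 0) = -3 + (-3 + 9)*3 = -3 + 6*3 = -3 + 18 = 15)
I*N = -354*15 = -5310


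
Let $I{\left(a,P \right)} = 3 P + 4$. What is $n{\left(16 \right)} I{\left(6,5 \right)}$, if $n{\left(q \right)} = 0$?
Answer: $0$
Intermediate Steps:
$I{\left(a,P \right)} = 4 + 3 P$
$n{\left(16 \right)} I{\left(6,5 \right)} = 0 \left(4 + 3 \cdot 5\right) = 0 \left(4 + 15\right) = 0 \cdot 19 = 0$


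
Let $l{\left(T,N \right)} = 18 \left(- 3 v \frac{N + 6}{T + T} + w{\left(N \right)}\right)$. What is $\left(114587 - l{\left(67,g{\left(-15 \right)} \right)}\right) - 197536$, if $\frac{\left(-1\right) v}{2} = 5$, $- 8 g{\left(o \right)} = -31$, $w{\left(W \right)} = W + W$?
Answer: $- \frac{22278383}{268} \approx -83128.0$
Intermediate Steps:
$w{\left(W \right)} = 2 W$
$g{\left(o \right)} = \frac{31}{8}$ ($g{\left(o \right)} = \left(- \frac{1}{8}\right) \left(-31\right) = \frac{31}{8}$)
$v = -10$ ($v = \left(-2\right) 5 = -10$)
$l{\left(T,N \right)} = 36 N + \frac{270 \left(6 + N\right)}{T}$ ($l{\left(T,N \right)} = 18 \left(\left(-3\right) \left(-10\right) \frac{N + 6}{T + T} + 2 N\right) = 18 \left(30 \frac{6 + N}{2 T} + 2 N\right) = 18 \left(\frac{15 \left(6 + N\right)}{T} + 2 N\right) = 18 \left(2 N + \frac{15 \left(6 + N\right)}{T}\right) = 36 N + \frac{270 \left(6 + N\right)}{T}$)
$\left(114587 - l{\left(67,g{\left(-15 \right)} \right)}\right) - 197536 = \left(114587 - \frac{18 \left(90 + 15 \cdot \frac{31}{8} + 2 \cdot \frac{31}{8} \cdot 67\right)}{67}\right) - 197536 = \left(114587 - 18 \cdot \frac{1}{67} \left(90 + \frac{465}{8} + \frac{2077}{4}\right)\right) - 197536 = \left(114587 - 18 \cdot \frac{1}{67} \cdot \frac{5339}{8}\right) - 197536 = \left(114587 - \frac{48051}{268}\right) - 197536 = \frac{30661265}{268} - 197536 = - \frac{22278383}{268}$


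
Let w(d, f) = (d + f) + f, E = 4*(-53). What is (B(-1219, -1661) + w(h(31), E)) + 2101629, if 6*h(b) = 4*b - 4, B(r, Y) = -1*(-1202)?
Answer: 2102427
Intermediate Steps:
B(r, Y) = 1202
h(b) = -2/3 + 2*b/3 (h(b) = (4*b - 4)/6 = (-4 + 4*b)/6 = -2/3 + 2*b/3)
E = -212
w(d, f) = d + 2*f
(B(-1219, -1661) + w(h(31), E)) + 2101629 = (1202 + ((-2/3 + (2/3)*31) + 2*(-212))) + 2101629 = (1202 + ((-2/3 + 62/3) - 424)) + 2101629 = (1202 + (20 - 424)) + 2101629 = (1202 - 404) + 2101629 = 798 + 2101629 = 2102427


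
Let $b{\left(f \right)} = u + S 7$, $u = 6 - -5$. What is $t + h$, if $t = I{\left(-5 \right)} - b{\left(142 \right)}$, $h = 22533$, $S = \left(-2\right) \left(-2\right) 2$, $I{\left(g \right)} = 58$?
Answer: $22524$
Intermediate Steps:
$u = 11$ ($u = 6 + 5 = 11$)
$S = 8$ ($S = 4 \cdot 2 = 8$)
$b{\left(f \right)} = 67$ ($b{\left(f \right)} = 11 + 8 \cdot 7 = 11 + 56 = 67$)
$t = -9$ ($t = 58 - 67 = -9$)
$t + h = -9 + 22533 = 22524$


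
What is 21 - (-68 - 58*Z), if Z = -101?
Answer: -5769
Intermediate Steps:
21 - (-68 - 58*Z) = 21 - (-68 - 58*(-101)) = 21 - (-68 + 5858) = 21 - 1*5790 = 21 - 5790 = -5769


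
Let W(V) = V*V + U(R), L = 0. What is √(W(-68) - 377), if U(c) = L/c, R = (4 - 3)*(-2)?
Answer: √4247 ≈ 65.169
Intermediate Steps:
R = -2 (R = 1*(-2) = -2)
U(c) = 0 (U(c) = 0/c = 0)
W(V) = V² (W(V) = V*V + 0 = V² + 0 = V²)
√(W(-68) - 377) = √((-68)² - 377) = √(4624 - 377) = √4247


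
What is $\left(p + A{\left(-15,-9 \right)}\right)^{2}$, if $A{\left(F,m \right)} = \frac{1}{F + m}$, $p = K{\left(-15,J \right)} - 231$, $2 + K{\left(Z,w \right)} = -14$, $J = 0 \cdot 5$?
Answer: $\frac{35153041}{576} \approx 61030.0$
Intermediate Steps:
$J = 0$
$K{\left(Z,w \right)} = -16$ ($K{\left(Z,w \right)} = -2 - 14 = -16$)
$p = -247$ ($p = -16 - 231 = -247$)
$\left(p + A{\left(-15,-9 \right)}\right)^{2} = \left(-247 + \frac{1}{-15 - 9}\right)^{2} = \left(-247 + \frac{1}{-24}\right)^{2} = \left(-247 - \frac{1}{24}\right)^{2} = \left(- \frac{5929}{24}\right)^{2} = \frac{35153041}{576}$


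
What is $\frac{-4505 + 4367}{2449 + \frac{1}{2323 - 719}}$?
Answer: $- \frac{73784}{1309399} \approx -0.05635$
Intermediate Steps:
$\frac{-4505 + 4367}{2449 + \frac{1}{2323 - 719}} = - \frac{138}{2449 + \frac{1}{1604}} = - \frac{138}{\frac{3928197}{1604}} = \left(-138\right) \frac{1604}{3928197} = - \frac{73784}{1309399}$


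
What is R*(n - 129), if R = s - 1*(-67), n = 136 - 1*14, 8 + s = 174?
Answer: -1631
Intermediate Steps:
s = 166 (s = -8 + 174 = 166)
n = 122 (n = 136 - 14 = 122)
R = 233 (R = 166 - 1*(-67) = 166 + 67 = 233)
R*(n - 129) = 233*(122 - 129) = 233*(-7) = -1631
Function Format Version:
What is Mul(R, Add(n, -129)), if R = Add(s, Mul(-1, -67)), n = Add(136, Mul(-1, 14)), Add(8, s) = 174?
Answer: -1631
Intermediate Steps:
s = 166 (s = Add(-8, 174) = 166)
n = 122 (n = Add(136, -14) = 122)
R = 233 (R = Add(166, Mul(-1, -67)) = Add(166, 67) = 233)
Mul(R, Add(n, -129)) = Mul(233, Add(122, -129)) = Mul(233, -7) = -1631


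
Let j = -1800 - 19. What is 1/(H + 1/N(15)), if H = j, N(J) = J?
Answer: -15/27284 ≈ -0.00054977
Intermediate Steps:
j = -1819
H = -1819
1/(H + 1/N(15)) = 1/(-1819 + 1/15) = 1/(-27284/15) = -15/27284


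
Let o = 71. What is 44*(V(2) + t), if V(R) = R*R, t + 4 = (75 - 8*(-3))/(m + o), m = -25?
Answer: 2178/23 ≈ 94.696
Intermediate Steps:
t = -85/46 (t = -4 + (75 - 8*(-3))/(-25 + 71) = -4 + (75 + 24)/46 = -4 + 99*(1/46) = -4 + 99/46 = -85/46 ≈ -1.8478)
V(R) = R²
44*(V(2) + t) = 44*(2² - 85/46) = 44*(4 - 85/46) = 44*(99/46) = 2178/23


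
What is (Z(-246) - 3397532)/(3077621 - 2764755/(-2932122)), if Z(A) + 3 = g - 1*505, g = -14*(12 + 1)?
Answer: -3321333829028/3007987668839 ≈ -1.1042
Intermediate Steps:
g = -182 (g = -14*13 = -182)
Z(A) = -690 (Z(A) = -3 + (-182 - 1*505) = -3 + (-182 - 505) = -3 - 687 = -690)
(Z(-246) - 3397532)/(3077621 - 2764755/(-2932122)) = (-690 - 3397532)/(3077621 - 2764755/(-2932122)) = -3398222/(3077621 - 2764755*(-1/2932122)) = -3398222/(3077621 + 921585/977374) = -3398222/3007987668839/977374 = -3398222*977374/3007987668839 = -3321333829028/3007987668839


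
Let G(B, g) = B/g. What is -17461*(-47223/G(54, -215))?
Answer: -6565947135/2 ≈ -3.2830e+9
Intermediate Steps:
-17461*(-47223/G(54, -215)) = -17461/((54/(-215))/(-47223)) = -17461/((54*(-1/215))*(-1/47223)) = -17461/((-54/215*(-1/47223))) = -17461/2/376035 = -17461*376035/2 = -6565947135/2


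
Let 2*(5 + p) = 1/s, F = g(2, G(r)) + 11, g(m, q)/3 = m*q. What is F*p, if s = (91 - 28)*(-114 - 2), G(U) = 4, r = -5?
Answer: -365405/2088 ≈ -175.00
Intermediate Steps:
g(m, q) = 3*m*q (g(m, q) = 3*(m*q) = 3*m*q)
s = -7308 (s = 63*(-116) = -7308)
F = 35 (F = 3*2*4 + 11 = 24 + 11 = 35)
p = -73081/14616 (p = -5 + (½)/(-7308) = -5 + (½)*(-1/7308) = -5 - 1/14616 = -73081/14616 ≈ -5.0001)
F*p = 35*(-73081/14616) = -365405/2088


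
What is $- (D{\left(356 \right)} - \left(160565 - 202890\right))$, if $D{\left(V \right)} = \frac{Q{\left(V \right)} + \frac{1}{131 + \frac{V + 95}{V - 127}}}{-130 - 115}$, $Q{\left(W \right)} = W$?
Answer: $- \frac{315744240821}{7460250} \approx -42324.0$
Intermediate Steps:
$D{\left(V \right)} = - \frac{V}{245} - \frac{1}{245 \left(131 + \frac{95 + V}{-127 + V}\right)}$ ($D{\left(V \right)} = \frac{V + \frac{1}{131 + \frac{V + 95}{V - 127}}}{-130 - 115} = \frac{V + \frac{1}{131 + \frac{95 + V}{-127 + V}}}{-245} = \left(V + \frac{1}{131 + \frac{95 + V}{-127 + V}}\right) \left(- \frac{1}{245}\right) = - \frac{V}{245} - \frac{1}{245 \left(131 + \frac{95 + V}{-127 + V}\right)}$)
$- (D{\left(356 \right)} - \left(160565 - 202890\right)) = - (\frac{127 - 132 \cdot 356^{2} + 16541 \cdot 356}{1470 \left(-2757 + 22 \cdot 356\right)} - \left(160565 - 202890\right)) = - (\frac{127 - 16729152 + 5888596}{1470 \left(-2757 + 7832\right)} - -42325) = - (\frac{127 - 16729152 + 5888596}{1470 \cdot 5075} + 42325) = - (\frac{1}{1470} \cdot \frac{1}{5075} \left(-10840429\right) + 42325) = - (- \frac{10840429}{7460250} + 42325) = \left(-1\right) \frac{315744240821}{7460250} = - \frac{315744240821}{7460250}$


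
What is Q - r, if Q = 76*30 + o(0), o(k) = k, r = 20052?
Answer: -17772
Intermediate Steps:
Q = 2280 (Q = 76*30 + 0 = 2280 + 0 = 2280)
Q - r = 2280 - 1*20052 = 2280 - 20052 = -17772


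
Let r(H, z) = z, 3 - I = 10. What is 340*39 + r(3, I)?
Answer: 13253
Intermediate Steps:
I = -7 (I = 3 - 1*10 = 3 - 10 = -7)
340*39 + r(3, I) = 340*39 - 7 = 13260 - 7 = 13253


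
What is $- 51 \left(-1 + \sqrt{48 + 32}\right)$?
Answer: $51 - 204 \sqrt{5} \approx -405.16$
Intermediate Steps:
$- 51 \left(-1 + \sqrt{48 + 32}\right) = - 51 \left(-1 + \sqrt{80}\right) = - 51 \left(-1 + 4 \sqrt{5}\right) = 51 - 204 \sqrt{5}$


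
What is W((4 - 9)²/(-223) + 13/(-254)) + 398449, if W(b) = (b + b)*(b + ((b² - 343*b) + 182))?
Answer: 36197102221675316191/90862722080644 ≈ 3.9837e+5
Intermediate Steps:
W(b) = 2*b*(182 + b² - 342*b) (W(b) = (2*b)*(b + (182 + b² - 343*b)) = (2*b)*(182 + b² - 342*b) = 2*b*(182 + b² - 342*b))
W((4 - 9)²/(-223) + 13/(-254)) + 398449 = 2*((4 - 9)²/(-223) + 13/(-254))*(182 + ((4 - 9)²/(-223) + 13/(-254))² - 342*((4 - 9)²/(-223) + 13/(-254))) + 398449 = 2*((-5)²*(-1/223) + 13*(-1/254))*(182 + ((-5)²*(-1/223) + 13*(-1/254))² - 342*((-5)²*(-1/223) + 13*(-1/254))) + 398449 = 2*(25*(-1/223) - 13/254)*(182 + (25*(-1/223) - 13/254)² - 342*(25*(-1/223) - 13/254)) + 398449 = 2*(-25/223 - 13/254)*(182 + (-25/223 - 13/254)² - 342*(-25/223 - 13/254)) + 398449 = 2*(-9249/56642)*(182 + (-9249/56642)² - 342*(-9249/56642)) + 398449 = 2*(-9249/56642)*(182 + 85544001/3208316164 + 1581579/28321) + 398449 = 2*(-9249/56642)*(763166681285/3208316164) + 398449 = -7058528635204965/90862722080644 + 398449 = 36197102221675316191/90862722080644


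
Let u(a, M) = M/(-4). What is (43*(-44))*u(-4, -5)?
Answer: -2365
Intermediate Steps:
u(a, M) = -M/4 (u(a, M) = M*(-1/4) = -M/4)
(43*(-44))*u(-4, -5) = (43*(-44))*(-1/4*(-5)) = -1892*5/4 = -2365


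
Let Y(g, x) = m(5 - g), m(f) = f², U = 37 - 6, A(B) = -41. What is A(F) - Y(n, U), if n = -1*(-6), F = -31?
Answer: -42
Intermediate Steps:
U = 31
n = 6
Y(g, x) = (5 - g)²
A(F) - Y(n, U) = -41 - (-5 + 6)² = -41 - 1*1² = -41 - 1*1 = -41 - 1 = -42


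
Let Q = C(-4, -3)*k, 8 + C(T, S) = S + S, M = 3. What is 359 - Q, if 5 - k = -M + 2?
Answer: 443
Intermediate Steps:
C(T, S) = -8 + 2*S (C(T, S) = -8 + (S + S) = -8 + 2*S)
k = 6 (k = 5 - (-1*3 + 2) = 5 - (-3 + 2) = 5 - 1*(-1) = 5 + 1 = 6)
Q = -84 (Q = (-8 + 2*(-3))*6 = (-8 - 6)*6 = -14*6 = -84)
359 - Q = 359 - 1*(-84) = 359 + 84 = 443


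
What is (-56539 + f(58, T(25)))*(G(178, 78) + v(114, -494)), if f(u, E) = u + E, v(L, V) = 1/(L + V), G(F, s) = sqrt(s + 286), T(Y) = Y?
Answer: 14114/95 - 112912*sqrt(91) ≈ -1.0770e+6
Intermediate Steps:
G(F, s) = sqrt(286 + s)
f(u, E) = E + u
(-56539 + f(58, T(25)))*(G(178, 78) + v(114, -494)) = (-56539 + (25 + 58))*(sqrt(286 + 78) + 1/(114 - 494)) = (-56539 + 83)*(sqrt(364) + 1/(-380)) = -56456*(2*sqrt(91) - 1/380) = -56456*(-1/380 + 2*sqrt(91)) = 14114/95 - 112912*sqrt(91)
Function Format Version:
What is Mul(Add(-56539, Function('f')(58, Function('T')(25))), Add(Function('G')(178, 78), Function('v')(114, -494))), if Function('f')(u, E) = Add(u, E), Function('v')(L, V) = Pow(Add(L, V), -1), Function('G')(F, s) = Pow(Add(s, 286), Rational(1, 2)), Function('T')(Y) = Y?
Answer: Add(Rational(14114, 95), Mul(-112912, Pow(91, Rational(1, 2)))) ≈ -1.0770e+6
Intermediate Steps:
Function('G')(F, s) = Pow(Add(286, s), Rational(1, 2))
Function('f')(u, E) = Add(E, u)
Mul(Add(-56539, Function('f')(58, Function('T')(25))), Add(Function('G')(178, 78), Function('v')(114, -494))) = Mul(Add(-56539, Add(25, 58)), Add(Pow(Add(286, 78), Rational(1, 2)), Pow(Add(114, -494), -1))) = Mul(Add(-56539, 83), Add(Pow(364, Rational(1, 2)), Pow(-380, -1))) = Mul(-56456, Add(Mul(2, Pow(91, Rational(1, 2))), Rational(-1, 380))) = Mul(-56456, Add(Rational(-1, 380), Mul(2, Pow(91, Rational(1, 2))))) = Add(Rational(14114, 95), Mul(-112912, Pow(91, Rational(1, 2))))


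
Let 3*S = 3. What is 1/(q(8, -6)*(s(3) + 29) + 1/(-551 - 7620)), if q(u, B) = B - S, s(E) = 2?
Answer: -8171/1773108 ≈ -0.0046083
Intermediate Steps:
S = 1 (S = (1/3)*3 = 1)
q(u, B) = -1 + B (q(u, B) = B - 1*1 = B - 1 = -1 + B)
1/(q(8, -6)*(s(3) + 29) + 1/(-551 - 7620)) = 1/((-1 - 6)*(2 + 29) + 1/(-551 - 7620)) = 1/(-7*31 + 1/(-8171)) = 1/(-217 - 1/8171) = 1/(-1773108/8171) = -8171/1773108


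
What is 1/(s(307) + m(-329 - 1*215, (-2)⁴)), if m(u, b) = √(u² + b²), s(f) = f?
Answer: -307/201943 + 16*√1157/201943 ≈ 0.0011748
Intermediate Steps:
m(u, b) = √(b² + u²)
1/(s(307) + m(-329 - 1*215, (-2)⁴)) = 1/(307 + √(((-2)⁴)² + (-329 - 1*215)²)) = 1/(307 + √(16² + (-329 - 215)²)) = 1/(307 + √(256 + (-544)²)) = 1/(307 + √(256 + 295936)) = 1/(307 + √296192) = 1/(307 + 16*√1157)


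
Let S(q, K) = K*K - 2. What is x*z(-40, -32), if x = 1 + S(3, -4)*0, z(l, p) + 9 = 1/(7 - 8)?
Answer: -10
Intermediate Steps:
z(l, p) = -10 (z(l, p) = -9 + 1/(7 - 8) = -9 + 1/(-1) = -9 - 1 = -10)
S(q, K) = -2 + K² (S(q, K) = K² - 2 = -2 + K²)
x = 1 (x = 1 + (-2 + (-4)²)*0 = 1 + (-2 + 16)*0 = 1 + 14*0 = 1 + 0 = 1)
x*z(-40, -32) = 1*(-10) = -10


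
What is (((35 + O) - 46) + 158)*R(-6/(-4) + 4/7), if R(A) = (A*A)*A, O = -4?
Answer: 3487627/2744 ≈ 1271.0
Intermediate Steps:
R(A) = A³ (R(A) = A²*A = A³)
(((35 + O) - 46) + 158)*R(-6/(-4) + 4/7) = (((35 - 4) - 46) + 158)*(-6/(-4) + 4/7)³ = ((31 - 46) + 158)*(-6*(-¼) + 4*(⅐))³ = (-15 + 158)*(3/2 + 4/7)³ = 143*(29/14)³ = 143*(24389/2744) = 3487627/2744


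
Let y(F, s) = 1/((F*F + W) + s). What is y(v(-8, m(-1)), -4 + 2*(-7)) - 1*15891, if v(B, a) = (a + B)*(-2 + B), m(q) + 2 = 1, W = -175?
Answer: -125650136/7907 ≈ -15891.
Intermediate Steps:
m(q) = -1 (m(q) = -2 + 1 = -1)
v(B, a) = (-2 + B)*(B + a) (v(B, a) = (B + a)*(-2 + B) = (-2 + B)*(B + a))
y(F, s) = 1/(-175 + s + F**2) (y(F, s) = 1/((F*F - 175) + s) = 1/((F**2 - 175) + s) = 1/((-175 + F**2) + s) = 1/(-175 + s + F**2))
y(v(-8, m(-1)), -4 + 2*(-7)) - 1*15891 = 1/(-175 + (-4 + 2*(-7)) + ((-8)**2 - 2*(-8) - 2*(-1) - 8*(-1))**2) - 1*15891 = 1/(-175 + (-4 - 14) + (64 + 16 + 2 + 8)**2) - 15891 = 1/(-175 - 18 + 90**2) - 15891 = 1/(-175 - 18 + 8100) - 15891 = 1/7907 - 15891 = -125650136/7907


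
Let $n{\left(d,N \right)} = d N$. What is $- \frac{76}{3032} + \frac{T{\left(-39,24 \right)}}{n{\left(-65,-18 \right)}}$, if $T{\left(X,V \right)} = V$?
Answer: $- \frac{673}{147810} \approx -0.0045531$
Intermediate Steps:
$n{\left(d,N \right)} = N d$
$- \frac{76}{3032} + \frac{T{\left(-39,24 \right)}}{n{\left(-65,-18 \right)}} = - \frac{76}{3032} + \frac{24}{\left(-18\right) \left(-65\right)} = \left(-76\right) \frac{1}{3032} + \frac{24}{1170} = - \frac{19}{758} + 24 \cdot \frac{1}{1170} = - \frac{19}{758} + \frac{4}{195} = - \frac{673}{147810}$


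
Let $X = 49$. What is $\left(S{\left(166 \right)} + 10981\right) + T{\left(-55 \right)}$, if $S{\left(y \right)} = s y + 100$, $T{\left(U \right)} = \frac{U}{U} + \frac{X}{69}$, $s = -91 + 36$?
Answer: $\frac{134737}{69} \approx 1952.7$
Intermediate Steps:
$s = -55$
$T{\left(U \right)} = \frac{118}{69}$ ($T{\left(U \right)} = \frac{U}{U} + \frac{49}{69} = 1 + 49 \cdot \frac{1}{69} = 1 + \frac{49}{69} = \frac{118}{69}$)
$S{\left(y \right)} = 100 - 55 y$ ($S{\left(y \right)} = - 55 y + 100 = 100 - 55 y$)
$\left(S{\left(166 \right)} + 10981\right) + T{\left(-55 \right)} = \left(\left(100 - 9130\right) + 10981\right) + \frac{118}{69} = \left(-9030 + 10981\right) + \frac{118}{69} = 1951 + \frac{118}{69} = \frac{134737}{69}$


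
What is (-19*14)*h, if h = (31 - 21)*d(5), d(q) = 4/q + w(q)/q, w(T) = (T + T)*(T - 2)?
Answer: -18088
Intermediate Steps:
w(T) = 2*T*(-2 + T) (w(T) = (2*T)*(-2 + T) = 2*T*(-2 + T))
d(q) = -4 + 2*q + 4/q (d(q) = 4/q + (2*q*(-2 + q))/q = 4/q + (-4 + 2*q) = -4 + 2*q + 4/q)
h = 68 (h = (31 - 21)*(-4 + 2*5 + 4/5) = 10*(-4 + 10 + 4*(⅕)) = 10*(-4 + 10 + ⅘) = 10*(34/5) = 68)
(-19*14)*h = -19*14*68 = -266*68 = -18088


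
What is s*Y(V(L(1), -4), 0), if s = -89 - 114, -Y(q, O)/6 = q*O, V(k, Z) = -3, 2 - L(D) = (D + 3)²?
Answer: 0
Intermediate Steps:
L(D) = 2 - (3 + D)² (L(D) = 2 - (D + 3)² = 2 - (3 + D)²)
Y(q, O) = -6*O*q (Y(q, O) = -6*q*O = -6*O*q)
s = -203
s*Y(V(L(1), -4), 0) = -(-1218)*0*(-3) = -203*0 = 0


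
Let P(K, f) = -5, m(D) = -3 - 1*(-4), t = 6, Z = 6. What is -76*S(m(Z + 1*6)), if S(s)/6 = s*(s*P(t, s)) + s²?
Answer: 1824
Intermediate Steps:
m(D) = 1 (m(D) = -3 + 4 = 1)
S(s) = -24*s² (S(s) = 6*(s*(s*(-5)) + s²) = 6*(s*(-5*s) + s²) = 6*(-5*s² + s²) = 6*(-4*s²) = -24*s²)
-76*S(m(Z + 1*6)) = -(-1824)*1² = -(-1824) = -76*(-24) = 1824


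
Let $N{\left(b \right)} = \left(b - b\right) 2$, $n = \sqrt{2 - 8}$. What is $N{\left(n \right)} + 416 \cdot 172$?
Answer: $71552$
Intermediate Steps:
$n = i \sqrt{6}$ ($n = \sqrt{-6} = i \sqrt{6} \approx 2.4495 i$)
$N{\left(b \right)} = 0$ ($N{\left(b \right)} = 0 \cdot 2 = 0$)
$N{\left(n \right)} + 416 \cdot 172 = 0 + 416 \cdot 172 = 0 + 71552 = 71552$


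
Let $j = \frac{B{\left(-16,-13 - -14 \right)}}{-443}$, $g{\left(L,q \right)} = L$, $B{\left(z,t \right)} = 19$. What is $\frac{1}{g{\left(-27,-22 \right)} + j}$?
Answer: $- \frac{443}{11980} \approx -0.036978$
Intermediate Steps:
$j = - \frac{19}{443}$ ($j = \frac{19}{-443} = 19 \left(- \frac{1}{443}\right) = - \frac{19}{443} \approx -0.042889$)
$\frac{1}{g{\left(-27,-22 \right)} + j} = \frac{1}{-27 - \frac{19}{443}} = \frac{1}{- \frac{11980}{443}} = - \frac{443}{11980}$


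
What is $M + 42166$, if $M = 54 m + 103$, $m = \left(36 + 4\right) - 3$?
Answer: $44267$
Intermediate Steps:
$m = 37$ ($m = 40 - 3 = 37$)
$M = 2101$ ($M = 54 \cdot 37 + 103 = 1998 + 103 = 2101$)
$M + 42166 = 2101 + 42166 = 44267$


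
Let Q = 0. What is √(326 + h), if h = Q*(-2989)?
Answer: √326 ≈ 18.055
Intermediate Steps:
h = 0 (h = 0*(-2989) = 0)
√(326 + h) = √(326 + 0) = √326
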